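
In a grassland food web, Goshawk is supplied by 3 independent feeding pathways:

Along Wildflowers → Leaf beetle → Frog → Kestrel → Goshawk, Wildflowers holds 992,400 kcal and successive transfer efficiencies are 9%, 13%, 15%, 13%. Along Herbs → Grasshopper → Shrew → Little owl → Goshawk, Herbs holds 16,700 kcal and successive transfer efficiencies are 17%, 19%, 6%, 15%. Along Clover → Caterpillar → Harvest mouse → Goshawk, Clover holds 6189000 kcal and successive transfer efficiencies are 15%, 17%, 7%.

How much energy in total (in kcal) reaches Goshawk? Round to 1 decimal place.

11278.6 kcal

Via Wildflowers: 992400 × 0.09 × 0.13 × 0.15 × 0.13 = 226.41606 kcal
Via Herbs: 16700 × 0.17 × 0.19 × 0.06 × 0.15 = 4.85469 kcal
Via Clover: 6189000 × 0.15 × 0.17 × 0.07 = 11047.365 kcal
Total at Goshawk: 226.41606 + 4.85469 + 11047.365 = 11278.63575 kcal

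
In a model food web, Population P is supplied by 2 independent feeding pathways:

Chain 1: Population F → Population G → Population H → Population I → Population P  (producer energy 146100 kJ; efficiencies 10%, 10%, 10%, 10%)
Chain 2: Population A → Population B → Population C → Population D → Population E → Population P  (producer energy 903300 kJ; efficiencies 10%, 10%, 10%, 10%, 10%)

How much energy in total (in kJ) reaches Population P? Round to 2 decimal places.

Chain 1: 146100 × 0.1 × 0.1 × 0.1 × 0.1 = 14.61 kJ
Chain 2: 903300 × 0.1 × 0.1 × 0.1 × 0.1 × 0.1 = 9.033 kJ
Total at Population P: 14.61 + 9.033 = 23.643 kJ

23.64 kJ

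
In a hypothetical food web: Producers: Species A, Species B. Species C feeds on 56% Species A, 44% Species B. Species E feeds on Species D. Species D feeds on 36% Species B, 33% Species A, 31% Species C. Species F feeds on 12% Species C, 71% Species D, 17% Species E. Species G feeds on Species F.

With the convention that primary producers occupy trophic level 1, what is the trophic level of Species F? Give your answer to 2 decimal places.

3.44

Species C: 1 + (0.56×1 + 0.44×1) = 2
Species D: 1 + (0.36×1 + 0.33×1 + 0.31×2) = 2.31
Species E: 1 + 2.31 = 3.31
Species F: 1 + (0.12×2 + 0.71×2.31 + 0.17×3.31) = 3.4428
Species G: 1 + 3.4428 = 4.4428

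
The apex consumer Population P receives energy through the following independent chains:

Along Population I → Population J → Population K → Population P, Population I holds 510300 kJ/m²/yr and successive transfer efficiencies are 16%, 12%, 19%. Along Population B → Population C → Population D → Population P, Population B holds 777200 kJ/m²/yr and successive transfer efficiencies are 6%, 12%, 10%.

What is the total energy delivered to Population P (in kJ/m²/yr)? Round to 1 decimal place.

Via Population I: 510300 × 0.16 × 0.12 × 0.19 = 1861.5744 kJ/m²/yr
Via Population B: 777200 × 0.06 × 0.12 × 0.1 = 559.584 kJ/m²/yr
Total at Population P: 1861.5744 + 559.584 = 2421.1584 kJ/m²/yr

2421.2 kJ/m²/yr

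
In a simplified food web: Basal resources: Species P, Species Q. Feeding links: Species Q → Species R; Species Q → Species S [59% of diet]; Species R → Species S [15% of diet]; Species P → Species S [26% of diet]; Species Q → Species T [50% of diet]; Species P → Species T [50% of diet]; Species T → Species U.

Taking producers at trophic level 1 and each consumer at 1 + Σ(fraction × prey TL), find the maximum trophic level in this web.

Species R: 1 + 1 = 2
Species S: 1 + (0.59×1 + 0.15×2 + 0.26×1) = 2.15
Species T: 1 + (0.5×1 + 0.5×1) = 2
Species U: 1 + 2 = 3

3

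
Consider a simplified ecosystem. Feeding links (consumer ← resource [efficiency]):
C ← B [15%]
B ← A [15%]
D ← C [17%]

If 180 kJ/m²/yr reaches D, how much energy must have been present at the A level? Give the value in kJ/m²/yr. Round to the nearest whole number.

47059 kJ/m²/yr

Cumulative transfer efficiency: 0.15 × 0.15 × 0.17 = 0.003825
A energy = 180 / 0.003825 = 47059 kJ/m²/yr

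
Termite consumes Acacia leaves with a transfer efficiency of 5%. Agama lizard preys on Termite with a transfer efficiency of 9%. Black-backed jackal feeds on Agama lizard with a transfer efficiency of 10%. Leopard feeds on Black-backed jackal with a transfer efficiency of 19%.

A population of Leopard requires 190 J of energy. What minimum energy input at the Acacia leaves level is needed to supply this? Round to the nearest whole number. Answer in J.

Cumulative transfer efficiency: 0.05 × 0.09 × 0.1 × 0.19 = 0.0000855
Acacia leaves energy = 190 / 0.0000855 = 2222222 J

2222222 J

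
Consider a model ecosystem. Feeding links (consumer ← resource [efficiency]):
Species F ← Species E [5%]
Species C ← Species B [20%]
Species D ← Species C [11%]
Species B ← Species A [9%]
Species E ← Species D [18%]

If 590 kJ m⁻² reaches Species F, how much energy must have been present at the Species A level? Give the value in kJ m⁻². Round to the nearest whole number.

33108866 kJ m⁻²

Cumulative transfer efficiency: 0.09 × 0.2 × 0.11 × 0.18 × 0.05 = 0.00001782
Species A energy = 590 / 0.00001782 = 33108866 kJ m⁻²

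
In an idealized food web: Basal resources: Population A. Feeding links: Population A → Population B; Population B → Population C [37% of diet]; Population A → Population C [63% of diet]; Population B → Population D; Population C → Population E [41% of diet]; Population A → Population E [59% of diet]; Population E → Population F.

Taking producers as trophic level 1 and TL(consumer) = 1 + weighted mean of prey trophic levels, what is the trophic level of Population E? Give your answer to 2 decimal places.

Population B: 1 + 1 = 2
Population C: 1 + (0.37×2 + 0.63×1) = 2.37
Population D: 1 + 2 = 3
Population E: 1 + (0.41×2.37 + 0.59×1) = 2.5617
Population F: 1 + 2.5617 = 3.5617

2.56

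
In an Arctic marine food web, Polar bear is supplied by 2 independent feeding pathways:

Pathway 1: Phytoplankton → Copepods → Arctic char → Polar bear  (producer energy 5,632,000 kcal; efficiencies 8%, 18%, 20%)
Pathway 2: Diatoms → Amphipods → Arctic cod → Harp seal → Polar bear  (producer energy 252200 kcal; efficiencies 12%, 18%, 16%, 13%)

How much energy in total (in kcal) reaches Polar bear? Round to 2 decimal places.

Pathway 1: 5632000 × 0.08 × 0.18 × 0.2 = 16220.16 kcal
Pathway 2: 252200 × 0.12 × 0.18 × 0.16 × 0.13 = 113.308416 kcal
Total at Polar bear: 16220.16 + 113.308416 = 16333.468416 kcal

16333.47 kcal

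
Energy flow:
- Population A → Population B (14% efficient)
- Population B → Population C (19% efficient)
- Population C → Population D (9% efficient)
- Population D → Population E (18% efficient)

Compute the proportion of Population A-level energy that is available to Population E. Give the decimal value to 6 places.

0.000431

Product of link efficiencies: 0.14 × 0.19 × 0.09 × 0.18 = 0.00043092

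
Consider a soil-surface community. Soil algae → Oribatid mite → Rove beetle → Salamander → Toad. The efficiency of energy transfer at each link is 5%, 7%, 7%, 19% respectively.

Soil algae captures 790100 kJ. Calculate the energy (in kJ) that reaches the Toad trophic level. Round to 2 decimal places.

36.78 kJ

Oribatid mite: 790100 × 0.05 = 39505 kJ
Rove beetle: 39505 × 0.07 = 2765.35 kJ
Salamander: 2765.35 × 0.07 = 193.5745 kJ
Toad: 193.5745 × 0.19 = 36.779155 kJ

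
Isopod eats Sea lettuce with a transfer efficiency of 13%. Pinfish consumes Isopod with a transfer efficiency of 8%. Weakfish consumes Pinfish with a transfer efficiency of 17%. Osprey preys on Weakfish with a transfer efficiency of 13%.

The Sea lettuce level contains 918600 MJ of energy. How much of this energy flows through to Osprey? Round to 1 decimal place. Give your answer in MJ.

211.1 MJ

Isopod: 918600 × 0.13 = 119418 MJ
Pinfish: 119418 × 0.08 = 9553.44 MJ
Weakfish: 9553.44 × 0.17 = 1624.0848 MJ
Osprey: 1624.0848 × 0.13 = 211.131024 MJ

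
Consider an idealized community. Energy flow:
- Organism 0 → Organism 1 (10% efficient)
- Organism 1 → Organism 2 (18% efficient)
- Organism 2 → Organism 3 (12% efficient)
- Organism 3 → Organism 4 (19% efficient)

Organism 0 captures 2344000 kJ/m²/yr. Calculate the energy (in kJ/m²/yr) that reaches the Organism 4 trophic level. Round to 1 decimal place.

Organism 1: 2344000 × 0.1 = 234400 kJ/m²/yr
Organism 2: 234400 × 0.18 = 42192 kJ/m²/yr
Organism 3: 42192 × 0.12 = 5063.04 kJ/m²/yr
Organism 4: 5063.04 × 0.19 = 961.9776 kJ/m²/yr

962.0 kJ/m²/yr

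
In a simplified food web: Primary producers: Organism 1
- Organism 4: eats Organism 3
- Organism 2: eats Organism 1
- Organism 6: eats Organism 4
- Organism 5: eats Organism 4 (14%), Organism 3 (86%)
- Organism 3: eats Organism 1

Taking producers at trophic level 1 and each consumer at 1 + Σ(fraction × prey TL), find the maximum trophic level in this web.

4

Organism 2: 1 + 1 = 2
Organism 3: 1 + 1 = 2
Organism 4: 1 + 2 = 3
Organism 5: 1 + (0.14×3 + 0.86×2) = 3.14
Organism 6: 1 + 3 = 4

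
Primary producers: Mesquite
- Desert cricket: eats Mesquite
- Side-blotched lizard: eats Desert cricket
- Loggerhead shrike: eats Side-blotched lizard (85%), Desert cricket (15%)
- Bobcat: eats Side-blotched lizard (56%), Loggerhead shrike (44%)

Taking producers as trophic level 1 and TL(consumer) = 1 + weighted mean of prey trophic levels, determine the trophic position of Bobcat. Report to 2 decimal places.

4.37

Desert cricket: 1 + 1 = 2
Side-blotched lizard: 1 + 2 = 3
Loggerhead shrike: 1 + (0.85×3 + 0.15×2) = 3.85
Bobcat: 1 + (0.56×3 + 0.44×3.85) = 4.374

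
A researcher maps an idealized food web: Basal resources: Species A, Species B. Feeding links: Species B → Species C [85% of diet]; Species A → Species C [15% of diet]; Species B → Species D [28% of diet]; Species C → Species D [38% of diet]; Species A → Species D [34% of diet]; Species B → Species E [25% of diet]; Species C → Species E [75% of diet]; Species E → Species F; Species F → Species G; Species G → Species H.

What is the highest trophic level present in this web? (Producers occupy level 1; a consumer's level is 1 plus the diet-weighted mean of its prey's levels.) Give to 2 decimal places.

5.75

Species C: 1 + (0.85×1 + 0.15×1) = 2
Species D: 1 + (0.28×1 + 0.38×2 + 0.34×1) = 2.38
Species E: 1 + (0.25×1 + 0.75×2) = 2.75
Species F: 1 + 2.75 = 3.75
Species G: 1 + 3.75 = 4.75
Species H: 1 + 4.75 = 5.75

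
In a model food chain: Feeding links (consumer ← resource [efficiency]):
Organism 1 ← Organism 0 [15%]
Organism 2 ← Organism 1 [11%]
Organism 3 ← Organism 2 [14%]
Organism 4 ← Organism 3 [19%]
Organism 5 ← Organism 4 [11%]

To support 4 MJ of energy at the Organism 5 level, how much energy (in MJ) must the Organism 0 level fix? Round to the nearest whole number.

82852 MJ

Cumulative transfer efficiency: 0.15 × 0.11 × 0.14 × 0.19 × 0.11 = 0.000048279
Organism 0 energy = 4 / 0.000048279 = 82852 MJ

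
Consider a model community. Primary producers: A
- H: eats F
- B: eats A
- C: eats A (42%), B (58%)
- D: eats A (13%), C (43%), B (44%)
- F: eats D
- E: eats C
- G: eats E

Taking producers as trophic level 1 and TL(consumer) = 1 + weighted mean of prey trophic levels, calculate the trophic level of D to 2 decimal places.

3.12

B: 1 + 1 = 2
C: 1 + (0.42×1 + 0.58×2) = 2.58
D: 1 + (0.13×1 + 0.43×2.58 + 0.44×2) = 3.1194
E: 1 + 2.58 = 3.58
F: 1 + 3.1194 = 4.1194
G: 1 + 3.58 = 4.58
H: 1 + 4.1194 = 5.1194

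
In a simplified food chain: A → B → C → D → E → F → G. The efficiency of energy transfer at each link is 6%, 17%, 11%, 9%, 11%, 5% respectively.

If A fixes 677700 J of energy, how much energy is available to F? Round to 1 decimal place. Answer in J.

B: 677700 × 0.06 = 40662 J
C: 40662 × 0.17 = 6912.54 J
D: 6912.54 × 0.11 = 760.3794 J
E: 760.3794 × 0.09 = 68.434146 J
F: 68.434146 × 0.11 = 7.52775606 J

7.5 J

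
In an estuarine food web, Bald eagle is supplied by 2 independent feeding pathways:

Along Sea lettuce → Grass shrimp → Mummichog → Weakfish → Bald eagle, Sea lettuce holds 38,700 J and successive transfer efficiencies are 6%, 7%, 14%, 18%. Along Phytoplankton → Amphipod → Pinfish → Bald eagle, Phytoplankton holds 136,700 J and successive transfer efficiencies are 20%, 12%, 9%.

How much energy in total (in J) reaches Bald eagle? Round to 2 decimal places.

299.37 J

Via Sea lettuce: 38700 × 0.06 × 0.07 × 0.14 × 0.18 = 4.096008 J
Via Phytoplankton: 136700 × 0.2 × 0.12 × 0.09 = 295.272 J
Total at Bald eagle: 4.096008 + 295.272 = 299.368008 J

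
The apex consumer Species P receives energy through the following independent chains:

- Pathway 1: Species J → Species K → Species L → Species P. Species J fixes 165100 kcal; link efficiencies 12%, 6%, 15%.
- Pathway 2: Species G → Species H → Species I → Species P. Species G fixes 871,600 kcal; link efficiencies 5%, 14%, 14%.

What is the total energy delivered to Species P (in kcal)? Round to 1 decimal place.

Pathway 1: 165100 × 0.12 × 0.06 × 0.15 = 178.308 kcal
Pathway 2: 871600 × 0.05 × 0.14 × 0.14 = 854.168 kcal
Total at Species P: 178.308 + 854.168 = 1032.476 kcal

1032.5 kcal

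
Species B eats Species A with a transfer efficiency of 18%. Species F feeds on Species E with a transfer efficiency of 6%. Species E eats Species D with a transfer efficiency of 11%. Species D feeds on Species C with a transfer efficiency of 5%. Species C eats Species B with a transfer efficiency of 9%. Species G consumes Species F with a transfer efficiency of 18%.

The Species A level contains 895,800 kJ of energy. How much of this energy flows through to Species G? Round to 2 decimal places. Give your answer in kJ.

0.86 kJ

Species B: 895800 × 0.18 = 161244 kJ
Species C: 161244 × 0.09 = 14511.96 kJ
Species D: 14511.96 × 0.05 = 725.598 kJ
Species E: 725.598 × 0.11 = 79.81578 kJ
Species F: 79.81578 × 0.06 = 4.7889468 kJ
Species G: 4.7889468 × 0.18 = 0.862010424 kJ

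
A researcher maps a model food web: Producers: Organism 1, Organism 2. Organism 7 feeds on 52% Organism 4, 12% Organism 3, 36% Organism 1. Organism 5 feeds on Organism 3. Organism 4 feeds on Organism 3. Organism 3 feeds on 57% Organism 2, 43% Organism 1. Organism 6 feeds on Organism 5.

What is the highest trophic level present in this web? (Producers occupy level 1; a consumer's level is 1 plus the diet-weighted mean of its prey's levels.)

Organism 3: 1 + (0.57×1 + 0.43×1) = 2
Organism 4: 1 + 2 = 3
Organism 5: 1 + 2 = 3
Organism 6: 1 + 3 = 4
Organism 7: 1 + (0.52×3 + 0.12×2 + 0.36×1) = 3.16

4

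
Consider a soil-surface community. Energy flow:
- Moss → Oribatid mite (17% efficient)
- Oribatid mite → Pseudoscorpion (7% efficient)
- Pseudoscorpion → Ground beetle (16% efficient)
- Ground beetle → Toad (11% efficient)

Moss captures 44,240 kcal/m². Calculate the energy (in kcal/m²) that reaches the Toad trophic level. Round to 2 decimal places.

9.27 kcal/m²

Oribatid mite: 44240 × 0.17 = 7520.8 kcal/m²
Pseudoscorpion: 7520.8 × 0.07 = 526.456 kcal/m²
Ground beetle: 526.456 × 0.16 = 84.23296 kcal/m²
Toad: 84.23296 × 0.11 = 9.2656256 kcal/m²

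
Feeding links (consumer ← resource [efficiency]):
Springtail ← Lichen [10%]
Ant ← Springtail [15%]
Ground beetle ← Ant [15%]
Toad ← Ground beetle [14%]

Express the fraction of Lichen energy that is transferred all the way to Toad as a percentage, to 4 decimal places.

0.0315%

Product of link efficiencies: 0.1 × 0.15 × 0.15 × 0.14 = 0.000315
As a percentage: 0.000315 × 100 = 0.0315%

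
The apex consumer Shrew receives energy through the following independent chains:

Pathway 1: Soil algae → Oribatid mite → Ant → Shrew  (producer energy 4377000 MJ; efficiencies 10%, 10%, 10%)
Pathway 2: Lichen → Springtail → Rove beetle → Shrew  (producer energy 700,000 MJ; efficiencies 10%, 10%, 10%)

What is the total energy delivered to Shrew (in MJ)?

5077 MJ

Pathway 1: 4377000 × 0.1 × 0.1 × 0.1 = 4377 MJ
Pathway 2: 700000 × 0.1 × 0.1 × 0.1 = 700 MJ
Total at Shrew: 4377 + 700 = 5077 MJ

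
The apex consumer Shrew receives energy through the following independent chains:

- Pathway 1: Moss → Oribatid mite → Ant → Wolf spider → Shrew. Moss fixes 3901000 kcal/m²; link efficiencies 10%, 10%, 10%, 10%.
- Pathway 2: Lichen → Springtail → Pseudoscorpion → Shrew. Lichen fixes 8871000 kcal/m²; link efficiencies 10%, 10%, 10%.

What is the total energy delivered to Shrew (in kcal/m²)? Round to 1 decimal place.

Pathway 1: 3901000 × 0.1 × 0.1 × 0.1 × 0.1 = 390.1 kcal/m²
Pathway 2: 8871000 × 0.1 × 0.1 × 0.1 = 8871 kcal/m²
Total at Shrew: 390.1 + 8871 = 9261.1 kcal/m²

9261.1 kcal/m²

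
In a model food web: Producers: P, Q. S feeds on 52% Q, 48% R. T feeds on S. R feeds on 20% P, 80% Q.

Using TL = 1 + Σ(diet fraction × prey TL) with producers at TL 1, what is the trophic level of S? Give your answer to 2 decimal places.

R: 1 + (0.2×1 + 0.8×1) = 2
S: 1 + (0.52×1 + 0.48×2) = 2.48
T: 1 + 2.48 = 3.48

2.48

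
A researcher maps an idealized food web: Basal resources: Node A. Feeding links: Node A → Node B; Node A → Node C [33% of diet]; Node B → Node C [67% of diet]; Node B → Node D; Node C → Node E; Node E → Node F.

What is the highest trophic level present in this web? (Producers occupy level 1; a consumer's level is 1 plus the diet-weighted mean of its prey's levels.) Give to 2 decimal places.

4.67

Node B: 1 + 1 = 2
Node C: 1 + (0.33×1 + 0.67×2) = 2.67
Node D: 1 + 2 = 3
Node E: 1 + 2.67 = 3.67
Node F: 1 + 3.67 = 4.67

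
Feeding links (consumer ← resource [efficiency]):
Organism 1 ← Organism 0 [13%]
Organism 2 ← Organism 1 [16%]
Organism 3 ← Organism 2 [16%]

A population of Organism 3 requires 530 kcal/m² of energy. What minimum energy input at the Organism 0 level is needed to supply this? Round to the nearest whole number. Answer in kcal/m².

159255 kcal/m²

Cumulative transfer efficiency: 0.13 × 0.16 × 0.16 = 0.003328
Organism 0 energy = 530 / 0.003328 = 159255 kcal/m²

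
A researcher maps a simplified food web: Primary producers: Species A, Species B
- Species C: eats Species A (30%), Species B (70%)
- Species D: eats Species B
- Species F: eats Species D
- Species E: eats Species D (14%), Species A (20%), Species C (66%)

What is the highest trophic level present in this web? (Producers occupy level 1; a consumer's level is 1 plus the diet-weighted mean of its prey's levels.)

Species C: 1 + (0.3×1 + 0.7×1) = 2
Species D: 1 + 1 = 2
Species E: 1 + (0.14×2 + 0.2×1 + 0.66×2) = 2.8
Species F: 1 + 2 = 3

3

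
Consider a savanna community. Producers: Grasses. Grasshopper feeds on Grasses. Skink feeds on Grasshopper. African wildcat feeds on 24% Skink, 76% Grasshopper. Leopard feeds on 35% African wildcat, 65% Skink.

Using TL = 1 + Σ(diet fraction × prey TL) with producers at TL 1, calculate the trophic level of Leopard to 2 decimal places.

Grasshopper: 1 + 1 = 2
Skink: 1 + 2 = 3
African wildcat: 1 + (0.24×3 + 0.76×2) = 3.24
Leopard: 1 + (0.35×3.24 + 0.65×3) = 4.084

4.08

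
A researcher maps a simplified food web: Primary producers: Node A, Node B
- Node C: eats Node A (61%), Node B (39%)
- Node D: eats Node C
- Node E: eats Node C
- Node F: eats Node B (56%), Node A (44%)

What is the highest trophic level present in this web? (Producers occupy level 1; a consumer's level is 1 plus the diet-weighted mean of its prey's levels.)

Node C: 1 + (0.61×1 + 0.39×1) = 2
Node D: 1 + 2 = 3
Node E: 1 + 2 = 3
Node F: 1 + (0.56×1 + 0.44×1) = 2

3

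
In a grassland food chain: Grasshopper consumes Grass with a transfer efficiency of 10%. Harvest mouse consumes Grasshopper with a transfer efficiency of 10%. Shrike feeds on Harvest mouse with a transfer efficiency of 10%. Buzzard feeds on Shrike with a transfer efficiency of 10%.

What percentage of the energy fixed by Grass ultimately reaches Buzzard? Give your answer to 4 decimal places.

Product of link efficiencies: 0.1 × 0.1 × 0.1 × 0.1 = 0.0001
As a percentage: 0.0001 × 100 = 0.0100%

0.0100%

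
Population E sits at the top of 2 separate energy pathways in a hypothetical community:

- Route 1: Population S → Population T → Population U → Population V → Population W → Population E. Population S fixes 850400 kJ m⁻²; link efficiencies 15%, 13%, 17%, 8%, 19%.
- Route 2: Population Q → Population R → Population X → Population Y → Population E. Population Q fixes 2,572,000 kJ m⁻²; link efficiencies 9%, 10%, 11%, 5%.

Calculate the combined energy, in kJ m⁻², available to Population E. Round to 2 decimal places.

Route 1: 850400 × 0.15 × 0.13 × 0.17 × 0.08 × 0.19 = 42.8499552 kJ m⁻²
Route 2: 2572000 × 0.09 × 0.1 × 0.11 × 0.05 = 127.314 kJ m⁻²
Total at Population E: 42.8499552 + 127.314 = 170.1639552 kJ m⁻²

170.16 kJ m⁻²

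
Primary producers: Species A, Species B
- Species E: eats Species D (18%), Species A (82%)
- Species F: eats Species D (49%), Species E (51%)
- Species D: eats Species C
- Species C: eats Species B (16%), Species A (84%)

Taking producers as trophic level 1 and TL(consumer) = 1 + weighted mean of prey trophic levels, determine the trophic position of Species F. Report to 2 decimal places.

3.67

Species C: 1 + (0.16×1 + 0.84×1) = 2
Species D: 1 + 2 = 3
Species E: 1 + (0.18×3 + 0.82×1) = 2.36
Species F: 1 + (0.49×3 + 0.51×2.36) = 3.6736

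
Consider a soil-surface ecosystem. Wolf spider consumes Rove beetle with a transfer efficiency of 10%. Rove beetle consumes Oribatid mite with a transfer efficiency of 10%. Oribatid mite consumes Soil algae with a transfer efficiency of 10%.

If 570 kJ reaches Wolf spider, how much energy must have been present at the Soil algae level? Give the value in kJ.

570000 kJ

Cumulative transfer efficiency: 0.1 × 0.1 × 0.1 = 0.001
Soil algae energy = 570 / 0.001 = 570000 kJ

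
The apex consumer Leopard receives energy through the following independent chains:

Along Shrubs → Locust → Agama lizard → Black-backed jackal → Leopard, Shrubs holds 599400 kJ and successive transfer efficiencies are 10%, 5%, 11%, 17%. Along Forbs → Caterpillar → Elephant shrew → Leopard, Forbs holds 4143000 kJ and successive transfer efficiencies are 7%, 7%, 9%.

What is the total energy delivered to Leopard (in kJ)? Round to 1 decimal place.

1883.1 kJ

Via Shrubs: 599400 × 0.1 × 0.05 × 0.11 × 0.17 = 56.0439 kJ
Via Forbs: 4143000 × 0.07 × 0.07 × 0.09 = 1827.063 kJ
Total at Leopard: 56.0439 + 1827.063 = 1883.1069 kJ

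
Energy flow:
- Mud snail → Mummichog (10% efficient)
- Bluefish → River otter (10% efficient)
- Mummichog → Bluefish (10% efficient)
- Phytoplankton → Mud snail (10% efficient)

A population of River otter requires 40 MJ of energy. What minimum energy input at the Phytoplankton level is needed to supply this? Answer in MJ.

Cumulative transfer efficiency: 0.1 × 0.1 × 0.1 × 0.1 = 0.0001
Phytoplankton energy = 40 / 0.0001 = 400000 MJ

400000 MJ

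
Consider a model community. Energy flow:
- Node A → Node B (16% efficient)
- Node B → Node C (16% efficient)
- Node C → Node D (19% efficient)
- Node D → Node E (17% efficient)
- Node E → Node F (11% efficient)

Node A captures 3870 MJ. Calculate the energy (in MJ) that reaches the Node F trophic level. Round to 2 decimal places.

0.35 MJ

Node B: 3870 × 0.16 = 619.2 MJ
Node C: 619.2 × 0.16 = 99.072 MJ
Node D: 99.072 × 0.19 = 18.82368 MJ
Node E: 18.82368 × 0.17 = 3.2000256 MJ
Node F: 3.2000256 × 0.11 = 0.352002816 MJ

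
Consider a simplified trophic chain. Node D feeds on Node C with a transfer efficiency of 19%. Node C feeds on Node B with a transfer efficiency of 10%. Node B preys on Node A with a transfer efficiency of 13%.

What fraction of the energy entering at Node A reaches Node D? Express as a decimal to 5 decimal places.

0.00247

Product of link efficiencies: 0.13 × 0.1 × 0.19 = 0.00247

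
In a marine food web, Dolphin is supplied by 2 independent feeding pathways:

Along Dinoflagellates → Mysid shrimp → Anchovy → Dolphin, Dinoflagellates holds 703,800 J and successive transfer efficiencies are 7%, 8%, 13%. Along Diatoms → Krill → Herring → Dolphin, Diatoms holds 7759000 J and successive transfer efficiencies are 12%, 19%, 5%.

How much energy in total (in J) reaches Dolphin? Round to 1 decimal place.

9357.6 J

Via Dinoflagellates: 703800 × 0.07 × 0.08 × 0.13 = 512.3664 J
Via Diatoms: 7759000 × 0.12 × 0.19 × 0.05 = 8845.26 J
Total at Dolphin: 512.3664 + 8845.26 = 9357.6264 J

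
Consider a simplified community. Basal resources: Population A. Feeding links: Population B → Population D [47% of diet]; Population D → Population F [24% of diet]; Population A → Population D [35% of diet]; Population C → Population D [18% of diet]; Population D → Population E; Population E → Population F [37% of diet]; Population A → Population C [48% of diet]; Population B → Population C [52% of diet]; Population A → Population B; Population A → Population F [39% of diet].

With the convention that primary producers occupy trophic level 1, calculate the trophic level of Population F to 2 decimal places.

Population B: 1 + 1 = 2
Population C: 1 + (0.52×2 + 0.48×1) = 2.52
Population D: 1 + (0.18×2.52 + 0.47×2 + 0.35×1) = 2.7436
Population E: 1 + 2.7436 = 3.7436
Population F: 1 + (0.37×3.7436 + 0.39×1 + 0.24×2.7436) = 3.433596

3.43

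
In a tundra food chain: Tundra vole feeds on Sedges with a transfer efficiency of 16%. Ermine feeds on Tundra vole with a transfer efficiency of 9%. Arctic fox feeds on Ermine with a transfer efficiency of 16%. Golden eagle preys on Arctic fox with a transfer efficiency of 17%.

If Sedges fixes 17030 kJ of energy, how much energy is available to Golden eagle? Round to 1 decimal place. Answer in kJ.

Tundra vole: 17030 × 0.16 = 2724.8 kJ
Ermine: 2724.8 × 0.09 = 245.232 kJ
Arctic fox: 245.232 × 0.16 = 39.23712 kJ
Golden eagle: 39.23712 × 0.17 = 6.6703104 kJ

6.7 kJ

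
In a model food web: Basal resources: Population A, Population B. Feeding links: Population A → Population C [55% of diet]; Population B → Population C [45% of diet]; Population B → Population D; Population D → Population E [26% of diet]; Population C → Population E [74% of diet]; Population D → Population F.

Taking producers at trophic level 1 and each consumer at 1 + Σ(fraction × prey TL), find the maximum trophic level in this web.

Population C: 1 + (0.55×1 + 0.45×1) = 2
Population D: 1 + 1 = 2
Population E: 1 + (0.26×2 + 0.74×2) = 3
Population F: 1 + 2 = 3

3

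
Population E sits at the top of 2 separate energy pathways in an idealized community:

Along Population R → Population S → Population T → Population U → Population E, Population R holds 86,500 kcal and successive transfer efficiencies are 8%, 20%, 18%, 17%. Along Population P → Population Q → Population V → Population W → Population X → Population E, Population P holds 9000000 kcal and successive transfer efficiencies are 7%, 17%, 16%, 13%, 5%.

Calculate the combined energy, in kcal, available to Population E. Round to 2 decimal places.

153.73 kcal

Via Population R: 86500 × 0.08 × 0.2 × 0.18 × 0.17 = 42.3504 kcal
Via Population P: 9000000 × 0.07 × 0.17 × 0.16 × 0.13 × 0.05 = 111.384 kcal
Total at Population E: 42.3504 + 111.384 = 153.7344 kcal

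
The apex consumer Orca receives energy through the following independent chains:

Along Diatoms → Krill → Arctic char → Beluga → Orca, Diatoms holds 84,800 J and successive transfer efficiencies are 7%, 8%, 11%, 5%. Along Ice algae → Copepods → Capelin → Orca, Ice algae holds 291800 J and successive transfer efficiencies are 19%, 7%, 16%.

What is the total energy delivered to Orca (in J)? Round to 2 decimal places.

623.56 J

Via Diatoms: 84800 × 0.07 × 0.08 × 0.11 × 0.05 = 2.61184 J
Via Ice algae: 291800 × 0.19 × 0.07 × 0.16 = 620.9504 J
Total at Orca: 2.61184 + 620.9504 = 623.56224 J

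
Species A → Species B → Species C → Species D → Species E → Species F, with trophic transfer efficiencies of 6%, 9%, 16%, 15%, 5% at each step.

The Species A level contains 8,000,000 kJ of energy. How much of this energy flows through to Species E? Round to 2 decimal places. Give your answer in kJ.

1036.80 kJ

Species B: 8000000 × 0.06 = 480000 kJ
Species C: 480000 × 0.09 = 43200 kJ
Species D: 43200 × 0.16 = 6912 kJ
Species E: 6912 × 0.15 = 1036.8 kJ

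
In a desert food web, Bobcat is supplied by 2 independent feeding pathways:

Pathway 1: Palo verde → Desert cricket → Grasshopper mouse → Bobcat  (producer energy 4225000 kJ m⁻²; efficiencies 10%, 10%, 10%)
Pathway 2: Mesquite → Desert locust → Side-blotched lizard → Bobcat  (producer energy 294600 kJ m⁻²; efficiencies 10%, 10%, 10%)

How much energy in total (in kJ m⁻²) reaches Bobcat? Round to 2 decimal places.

Pathway 1: 4225000 × 0.1 × 0.1 × 0.1 = 4225 kJ m⁻²
Pathway 2: 294600 × 0.1 × 0.1 × 0.1 = 294.6 kJ m⁻²
Total at Bobcat: 4225 + 294.6 = 4519.6 kJ m⁻²

4519.60 kJ m⁻²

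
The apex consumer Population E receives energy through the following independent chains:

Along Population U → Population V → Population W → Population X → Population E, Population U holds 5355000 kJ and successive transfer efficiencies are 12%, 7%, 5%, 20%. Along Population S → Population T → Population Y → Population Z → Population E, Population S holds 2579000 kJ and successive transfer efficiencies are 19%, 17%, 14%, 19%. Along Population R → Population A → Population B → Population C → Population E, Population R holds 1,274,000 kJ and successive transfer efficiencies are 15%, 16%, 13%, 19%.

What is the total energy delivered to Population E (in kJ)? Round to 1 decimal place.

Via Population U: 5355000 × 0.12 × 0.07 × 0.05 × 0.2 = 449.82 kJ
Via Population S: 2579000 × 0.19 × 0.17 × 0.14 × 0.19 = 2215.82522 kJ
Via Population R: 1274000 × 0.15 × 0.16 × 0.13 × 0.19 = 755.2272 kJ
Total at Population E: 449.82 + 2215.82522 + 755.2272 = 3420.87242 kJ

3420.9 kJ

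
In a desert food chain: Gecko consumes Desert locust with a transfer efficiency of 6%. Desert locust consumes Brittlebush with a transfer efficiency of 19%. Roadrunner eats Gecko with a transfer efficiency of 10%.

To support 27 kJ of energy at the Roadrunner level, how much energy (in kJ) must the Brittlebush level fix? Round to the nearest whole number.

Cumulative transfer efficiency: 0.19 × 0.06 × 0.1 = 0.00114
Brittlebush energy = 27 / 0.00114 = 23684 kJ

23684 kJ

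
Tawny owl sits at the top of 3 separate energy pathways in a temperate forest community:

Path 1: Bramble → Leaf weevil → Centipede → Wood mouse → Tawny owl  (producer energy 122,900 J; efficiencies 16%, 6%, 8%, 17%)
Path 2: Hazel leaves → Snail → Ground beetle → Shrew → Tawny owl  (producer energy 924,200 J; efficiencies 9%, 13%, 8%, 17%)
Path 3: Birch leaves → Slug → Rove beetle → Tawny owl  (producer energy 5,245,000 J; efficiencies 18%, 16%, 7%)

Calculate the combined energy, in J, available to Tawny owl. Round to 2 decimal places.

Path 1: 122900 × 0.16 × 0.06 × 0.08 × 0.17 = 16.045824 J
Path 2: 924200 × 0.09 × 0.13 × 0.08 × 0.17 = 147.058704 J
Path 3: 5245000 × 0.18 × 0.16 × 0.07 = 10573.92 J
Total at Tawny owl: 16.045824 + 147.058704 + 10573.92 = 10737.024528 J

10737.02 J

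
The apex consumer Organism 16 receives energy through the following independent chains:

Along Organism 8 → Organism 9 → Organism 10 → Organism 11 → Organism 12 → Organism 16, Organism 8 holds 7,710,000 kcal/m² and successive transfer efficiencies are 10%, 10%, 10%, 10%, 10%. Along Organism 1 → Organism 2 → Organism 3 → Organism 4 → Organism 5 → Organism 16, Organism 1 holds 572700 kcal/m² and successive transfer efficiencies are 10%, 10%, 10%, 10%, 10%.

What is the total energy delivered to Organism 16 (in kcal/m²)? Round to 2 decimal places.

82.83 kcal/m²

Via Organism 8: 7710000 × 0.1 × 0.1 × 0.1 × 0.1 × 0.1 = 77.1 kcal/m²
Via Organism 1: 572700 × 0.1 × 0.1 × 0.1 × 0.1 × 0.1 = 5.727 kcal/m²
Total at Organism 16: 77.1 + 5.727 = 82.827 kcal/m²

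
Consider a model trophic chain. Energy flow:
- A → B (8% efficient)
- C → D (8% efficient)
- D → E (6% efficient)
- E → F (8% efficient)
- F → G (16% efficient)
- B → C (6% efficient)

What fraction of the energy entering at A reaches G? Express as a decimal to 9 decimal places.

0.000000295

Product of link efficiencies: 0.08 × 0.06 × 0.08 × 0.06 × 0.08 × 0.16 = 0.000000294912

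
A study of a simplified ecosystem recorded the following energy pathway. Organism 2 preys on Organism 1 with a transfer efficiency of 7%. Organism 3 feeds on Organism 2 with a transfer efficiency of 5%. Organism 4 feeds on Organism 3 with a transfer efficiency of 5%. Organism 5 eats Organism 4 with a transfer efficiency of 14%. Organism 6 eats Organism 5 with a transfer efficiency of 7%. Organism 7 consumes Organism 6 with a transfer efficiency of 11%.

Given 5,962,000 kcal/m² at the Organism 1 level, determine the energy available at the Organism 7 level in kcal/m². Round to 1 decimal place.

Organism 2: 5962000 × 0.07 = 417340 kcal/m²
Organism 3: 417340 × 0.05 = 20867 kcal/m²
Organism 4: 20867 × 0.05 = 1043.35 kcal/m²
Organism 5: 1043.35 × 0.14 = 146.069 kcal/m²
Organism 6: 146.069 × 0.07 = 10.22483 kcal/m²
Organism 7: 10.22483 × 0.11 = 1.1247313 kcal/m²

1.1 kcal/m²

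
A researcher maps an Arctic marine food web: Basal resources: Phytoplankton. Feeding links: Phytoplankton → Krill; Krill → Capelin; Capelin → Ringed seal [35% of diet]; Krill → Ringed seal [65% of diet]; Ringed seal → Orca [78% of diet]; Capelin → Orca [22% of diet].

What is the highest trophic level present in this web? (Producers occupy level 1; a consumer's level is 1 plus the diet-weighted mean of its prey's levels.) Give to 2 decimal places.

4.27

Krill: 1 + 1 = 2
Capelin: 1 + 2 = 3
Ringed seal: 1 + (0.35×3 + 0.65×2) = 3.35
Orca: 1 + (0.78×3.35 + 0.22×3) = 4.273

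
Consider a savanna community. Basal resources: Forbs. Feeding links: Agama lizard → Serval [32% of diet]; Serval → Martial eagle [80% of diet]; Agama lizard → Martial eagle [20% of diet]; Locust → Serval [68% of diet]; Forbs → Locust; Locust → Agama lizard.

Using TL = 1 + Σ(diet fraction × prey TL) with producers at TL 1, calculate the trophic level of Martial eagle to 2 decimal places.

Locust: 1 + 1 = 2
Agama lizard: 1 + 2 = 3
Serval: 1 + (0.32×3 + 0.68×2) = 3.32
Martial eagle: 1 + (0.2×3 + 0.8×3.32) = 4.256

4.26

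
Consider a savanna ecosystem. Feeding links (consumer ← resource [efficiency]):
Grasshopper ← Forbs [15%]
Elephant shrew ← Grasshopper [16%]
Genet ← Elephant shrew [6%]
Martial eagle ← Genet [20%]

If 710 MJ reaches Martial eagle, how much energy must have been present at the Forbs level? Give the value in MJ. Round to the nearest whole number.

2465278 MJ

Cumulative transfer efficiency: 0.15 × 0.16 × 0.06 × 0.2 = 0.000288
Forbs energy = 710 / 0.000288 = 2465278 MJ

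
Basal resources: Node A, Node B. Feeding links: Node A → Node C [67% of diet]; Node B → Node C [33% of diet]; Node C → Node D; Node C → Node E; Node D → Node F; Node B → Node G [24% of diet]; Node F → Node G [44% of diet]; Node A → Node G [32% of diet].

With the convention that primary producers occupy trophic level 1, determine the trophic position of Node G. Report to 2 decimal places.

3.32

Node C: 1 + (0.67×1 + 0.33×1) = 2
Node D: 1 + 2 = 3
Node E: 1 + 2 = 3
Node F: 1 + 3 = 4
Node G: 1 + (0.24×1 + 0.44×4 + 0.32×1) = 3.32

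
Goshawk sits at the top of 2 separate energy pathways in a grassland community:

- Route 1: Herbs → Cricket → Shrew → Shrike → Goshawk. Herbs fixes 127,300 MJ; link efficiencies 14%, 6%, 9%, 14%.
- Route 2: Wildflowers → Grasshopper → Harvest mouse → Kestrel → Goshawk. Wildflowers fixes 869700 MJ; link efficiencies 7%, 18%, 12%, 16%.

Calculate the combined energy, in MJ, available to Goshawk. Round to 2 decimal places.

223.87 MJ

Route 1: 127300 × 0.14 × 0.06 × 0.09 × 0.14 = 13.473432 MJ
Route 2: 869700 × 0.07 × 0.18 × 0.12 × 0.16 = 210.397824 MJ
Total at Goshawk: 13.473432 + 210.397824 = 223.871256 MJ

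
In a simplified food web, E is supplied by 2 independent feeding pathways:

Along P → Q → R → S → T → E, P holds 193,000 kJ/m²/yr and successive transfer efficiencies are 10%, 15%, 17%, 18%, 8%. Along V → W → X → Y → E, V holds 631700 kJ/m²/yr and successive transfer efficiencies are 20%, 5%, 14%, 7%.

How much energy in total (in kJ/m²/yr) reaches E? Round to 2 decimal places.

68.99 kJ/m²/yr

Via P: 193000 × 0.1 × 0.15 × 0.17 × 0.18 × 0.08 = 7.08696 kJ/m²/yr
Via V: 631700 × 0.2 × 0.05 × 0.14 × 0.07 = 61.9066 kJ/m²/yr
Total at E: 7.08696 + 61.9066 = 68.99356 kJ/m²/yr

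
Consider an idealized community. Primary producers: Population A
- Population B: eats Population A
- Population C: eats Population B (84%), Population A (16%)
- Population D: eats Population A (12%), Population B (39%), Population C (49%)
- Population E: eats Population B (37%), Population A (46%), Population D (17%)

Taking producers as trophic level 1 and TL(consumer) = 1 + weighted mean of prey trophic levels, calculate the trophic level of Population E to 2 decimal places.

Population B: 1 + 1 = 2
Population C: 1 + (0.84×2 + 0.16×1) = 2.84
Population D: 1 + (0.12×1 + 0.39×2 + 0.49×2.84) = 3.2916
Population E: 1 + (0.37×2 + 0.46×1 + 0.17×3.2916) = 2.759572

2.76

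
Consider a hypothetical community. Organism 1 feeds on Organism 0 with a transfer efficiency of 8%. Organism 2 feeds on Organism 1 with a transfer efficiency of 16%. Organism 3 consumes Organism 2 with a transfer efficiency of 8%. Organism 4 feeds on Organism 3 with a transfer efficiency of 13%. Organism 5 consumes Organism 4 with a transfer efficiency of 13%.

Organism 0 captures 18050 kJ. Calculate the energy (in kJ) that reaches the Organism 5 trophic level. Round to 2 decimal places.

0.31 kJ

Organism 1: 18050 × 0.08 = 1444 kJ
Organism 2: 1444 × 0.16 = 231.04 kJ
Organism 3: 231.04 × 0.08 = 18.4832 kJ
Organism 4: 18.4832 × 0.13 = 2.402816 kJ
Organism 5: 2.402816 × 0.13 = 0.31236608 kJ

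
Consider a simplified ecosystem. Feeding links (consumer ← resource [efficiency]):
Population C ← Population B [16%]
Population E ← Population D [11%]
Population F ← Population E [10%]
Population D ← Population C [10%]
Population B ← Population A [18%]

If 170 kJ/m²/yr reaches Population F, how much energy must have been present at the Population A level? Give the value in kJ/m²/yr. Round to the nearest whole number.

5366162 kJ/m²/yr

Cumulative transfer efficiency: 0.18 × 0.16 × 0.1 × 0.11 × 0.1 = 0.00003168
Population A energy = 170 / 0.00003168 = 5366162 kJ/m²/yr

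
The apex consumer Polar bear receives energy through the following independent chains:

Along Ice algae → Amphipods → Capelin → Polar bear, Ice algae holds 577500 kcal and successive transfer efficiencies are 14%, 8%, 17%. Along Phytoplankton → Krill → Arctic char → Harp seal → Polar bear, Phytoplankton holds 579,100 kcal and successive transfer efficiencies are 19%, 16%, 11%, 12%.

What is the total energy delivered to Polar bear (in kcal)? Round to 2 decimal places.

Via Ice algae: 577500 × 0.14 × 0.08 × 0.17 = 1099.56 kcal
Via Phytoplankton: 579100 × 0.19 × 0.16 × 0.11 × 0.12 = 232.381248 kcal
Total at Polar bear: 1099.56 + 232.381248 = 1331.941248 kcal

1331.94 kcal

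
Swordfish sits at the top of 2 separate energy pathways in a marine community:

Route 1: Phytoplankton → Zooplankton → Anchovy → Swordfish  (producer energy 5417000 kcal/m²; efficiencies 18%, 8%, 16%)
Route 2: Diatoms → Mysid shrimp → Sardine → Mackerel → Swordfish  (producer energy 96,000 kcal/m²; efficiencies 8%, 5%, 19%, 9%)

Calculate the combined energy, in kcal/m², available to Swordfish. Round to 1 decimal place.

12487.3 kcal/m²

Route 1: 5417000 × 0.18 × 0.08 × 0.16 = 12480.768 kcal/m²
Route 2: 96000 × 0.08 × 0.05 × 0.19 × 0.09 = 6.5664 kcal/m²
Total at Swordfish: 12480.768 + 6.5664 = 12487.3344 kcal/m²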